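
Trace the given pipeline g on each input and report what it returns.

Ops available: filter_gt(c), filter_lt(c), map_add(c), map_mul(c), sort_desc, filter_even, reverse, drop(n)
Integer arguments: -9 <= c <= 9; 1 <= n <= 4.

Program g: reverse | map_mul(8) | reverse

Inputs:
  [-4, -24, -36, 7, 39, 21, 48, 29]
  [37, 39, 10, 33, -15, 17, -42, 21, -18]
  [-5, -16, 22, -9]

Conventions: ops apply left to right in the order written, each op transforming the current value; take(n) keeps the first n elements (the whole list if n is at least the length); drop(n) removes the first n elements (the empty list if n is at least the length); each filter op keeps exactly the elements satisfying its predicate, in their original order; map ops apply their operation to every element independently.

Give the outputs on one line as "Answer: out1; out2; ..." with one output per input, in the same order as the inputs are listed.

[-32, -192, -288, 56, 312, 168, 384, 232]; [296, 312, 80, 264, -120, 136, -336, 168, -144]; [-40, -128, 176, -72]

Execution, op by op:
  [-4, -24, -36, 7, 39, 21, 48, 29] -> [29, 48, 21, 39, 7, -36, -24, -4] -> [232, 384, 168, 312, 56, -288, -192, -32] -> [-32, -192, -288, 56, 312, 168, 384, 232]
  [37, 39, 10, 33, -15, 17, -42, 21, -18] -> [-18, 21, -42, 17, -15, 33, 10, 39, 37] -> [-144, 168, -336, 136, -120, 264, 80, 312, 296] -> [296, 312, 80, 264, -120, 136, -336, 168, -144]
  [-5, -16, 22, -9] -> [-9, 22, -16, -5] -> [-72, 176, -128, -40] -> [-40, -128, 176, -72]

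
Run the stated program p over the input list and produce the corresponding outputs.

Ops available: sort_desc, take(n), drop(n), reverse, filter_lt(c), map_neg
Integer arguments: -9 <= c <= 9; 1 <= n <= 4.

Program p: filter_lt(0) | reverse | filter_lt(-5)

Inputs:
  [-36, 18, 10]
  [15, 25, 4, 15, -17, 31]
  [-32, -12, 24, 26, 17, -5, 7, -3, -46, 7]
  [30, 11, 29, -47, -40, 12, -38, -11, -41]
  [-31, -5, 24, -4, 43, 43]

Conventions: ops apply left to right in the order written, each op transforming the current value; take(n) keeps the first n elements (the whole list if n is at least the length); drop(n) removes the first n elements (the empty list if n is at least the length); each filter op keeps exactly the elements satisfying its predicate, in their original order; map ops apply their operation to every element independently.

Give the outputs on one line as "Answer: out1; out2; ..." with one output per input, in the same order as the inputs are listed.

[-36]; [-17]; [-46, -12, -32]; [-41, -11, -38, -40, -47]; [-31]

Execution, op by op:
  [-36, 18, 10] -> [-36] -> [-36] -> [-36]
  [15, 25, 4, 15, -17, 31] -> [-17] -> [-17] -> [-17]
  [-32, -12, 24, 26, 17, -5, 7, -3, -46, 7] -> [-32, -12, -5, -3, -46] -> [-46, -3, -5, -12, -32] -> [-46, -12, -32]
  [30, 11, 29, -47, -40, 12, -38, -11, -41] -> [-47, -40, -38, -11, -41] -> [-41, -11, -38, -40, -47] -> [-41, -11, -38, -40, -47]
  [-31, -5, 24, -4, 43, 43] -> [-31, -5, -4] -> [-4, -5, -31] -> [-31]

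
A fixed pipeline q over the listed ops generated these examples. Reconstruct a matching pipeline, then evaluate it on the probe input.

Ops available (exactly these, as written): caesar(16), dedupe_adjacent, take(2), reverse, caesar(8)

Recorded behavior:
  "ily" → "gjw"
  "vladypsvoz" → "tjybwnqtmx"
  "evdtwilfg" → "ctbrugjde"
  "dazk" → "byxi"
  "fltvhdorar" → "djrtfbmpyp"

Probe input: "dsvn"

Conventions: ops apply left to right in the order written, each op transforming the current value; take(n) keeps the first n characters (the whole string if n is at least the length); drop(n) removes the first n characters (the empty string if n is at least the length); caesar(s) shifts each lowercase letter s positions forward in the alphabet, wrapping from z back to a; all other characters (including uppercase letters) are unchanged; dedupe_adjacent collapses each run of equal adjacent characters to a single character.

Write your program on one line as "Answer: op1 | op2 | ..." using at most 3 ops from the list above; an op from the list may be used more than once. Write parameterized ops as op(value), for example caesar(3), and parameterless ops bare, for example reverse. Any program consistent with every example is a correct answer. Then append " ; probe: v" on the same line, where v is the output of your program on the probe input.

caesar(8) | caesar(16) ; probe: "bqtl"

Check, running the answer program on each example:
  "ily" -> "qtg" -> "gjw"
  "vladypsvoz" -> "dtilgxadwh" -> "tjybwnqtmx"
  "evdtwilfg" -> "mdlbeqtno" -> "ctbrugjde"
  "dazk" -> "lihs" -> "byxi"
  "fltvhdorar" -> "ntbdplwziz" -> "djrtfbmpyp"
  probe: "dsvn" -> "ladv" -> "bqtl"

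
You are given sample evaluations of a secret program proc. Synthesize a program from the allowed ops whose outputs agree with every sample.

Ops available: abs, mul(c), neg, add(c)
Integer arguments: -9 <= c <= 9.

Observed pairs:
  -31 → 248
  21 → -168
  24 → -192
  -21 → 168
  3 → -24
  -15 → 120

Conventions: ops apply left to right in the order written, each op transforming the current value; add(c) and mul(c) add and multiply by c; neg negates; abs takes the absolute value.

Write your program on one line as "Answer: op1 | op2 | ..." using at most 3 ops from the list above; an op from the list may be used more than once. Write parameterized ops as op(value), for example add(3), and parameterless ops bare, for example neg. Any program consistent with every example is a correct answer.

neg | mul(-8) | mul(-1)

Check, running the answer program on each example:
  -31 -> 31 -> -248 -> 248
  21 -> -21 -> 168 -> -168
  24 -> -24 -> 192 -> -192
  -21 -> 21 -> -168 -> 168
  3 -> -3 -> 24 -> -24
  -15 -> 15 -> -120 -> 120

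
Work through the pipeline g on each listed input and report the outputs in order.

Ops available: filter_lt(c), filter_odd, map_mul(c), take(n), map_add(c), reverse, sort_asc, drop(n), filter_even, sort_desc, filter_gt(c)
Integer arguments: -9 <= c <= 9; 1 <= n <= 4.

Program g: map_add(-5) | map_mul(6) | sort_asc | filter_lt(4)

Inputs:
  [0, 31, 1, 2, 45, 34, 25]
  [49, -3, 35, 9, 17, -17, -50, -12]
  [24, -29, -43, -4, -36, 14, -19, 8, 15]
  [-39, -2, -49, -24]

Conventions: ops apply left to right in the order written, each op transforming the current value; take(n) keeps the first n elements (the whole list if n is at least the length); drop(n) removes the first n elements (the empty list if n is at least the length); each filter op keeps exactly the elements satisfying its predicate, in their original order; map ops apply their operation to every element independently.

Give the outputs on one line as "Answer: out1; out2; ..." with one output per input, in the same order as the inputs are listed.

[-30, -24, -18]; [-330, -132, -102, -48]; [-288, -246, -204, -144, -54]; [-324, -264, -174, -42]

Execution, op by op:
  [0, 31, 1, 2, 45, 34, 25] -> [-5, 26, -4, -3, 40, 29, 20] -> [-30, 156, -24, -18, 240, 174, 120] -> [-30, -24, -18, 120, 156, 174, 240] -> [-30, -24, -18]
  [49, -3, 35, 9, 17, -17, -50, -12] -> [44, -8, 30, 4, 12, -22, -55, -17] -> [264, -48, 180, 24, 72, -132, -330, -102] -> [-330, -132, -102, -48, 24, 72, 180, 264] -> [-330, -132, -102, -48]
  [24, -29, -43, -4, -36, 14, -19, 8, 15] -> [19, -34, -48, -9, -41, 9, -24, 3, 10] -> [114, -204, -288, -54, -246, 54, -144, 18, 60] -> [-288, -246, -204, -144, -54, 18, 54, 60, 114] -> [-288, -246, -204, -144, -54]
  [-39, -2, -49, -24] -> [-44, -7, -54, -29] -> [-264, -42, -324, -174] -> [-324, -264, -174, -42] -> [-324, -264, -174, -42]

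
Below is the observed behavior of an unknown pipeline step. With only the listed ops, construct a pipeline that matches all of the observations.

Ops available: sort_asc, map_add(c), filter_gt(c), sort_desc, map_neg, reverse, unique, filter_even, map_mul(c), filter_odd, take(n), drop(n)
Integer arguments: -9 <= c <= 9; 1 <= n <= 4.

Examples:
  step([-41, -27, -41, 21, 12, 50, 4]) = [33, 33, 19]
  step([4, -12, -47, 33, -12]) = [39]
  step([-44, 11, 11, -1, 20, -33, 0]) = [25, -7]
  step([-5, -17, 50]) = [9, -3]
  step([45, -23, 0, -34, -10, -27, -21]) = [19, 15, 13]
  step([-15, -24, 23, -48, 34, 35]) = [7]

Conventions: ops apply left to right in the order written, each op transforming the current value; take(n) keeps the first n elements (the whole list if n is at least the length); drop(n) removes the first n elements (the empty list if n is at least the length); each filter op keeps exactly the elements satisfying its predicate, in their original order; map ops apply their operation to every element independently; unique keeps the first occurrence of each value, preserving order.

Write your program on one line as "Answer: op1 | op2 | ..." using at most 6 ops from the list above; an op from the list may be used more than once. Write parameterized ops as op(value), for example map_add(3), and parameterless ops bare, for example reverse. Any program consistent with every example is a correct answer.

sort_asc | map_neg | filter_gt(0) | map_add(-8) | filter_odd

Check, running the answer program on each example:
  [-41, -27, -41, 21, 12, 50, 4] -> [-41, -41, -27, 4, 12, 21, 50] -> [41, 41, 27, -4, -12, -21, -50] -> [41, 41, 27] -> [33, 33, 19] -> [33, 33, 19]
  [4, -12, -47, 33, -12] -> [-47, -12, -12, 4, 33] -> [47, 12, 12, -4, -33] -> [47, 12, 12] -> [39, 4, 4] -> [39]
  [-44, 11, 11, -1, 20, -33, 0] -> [-44, -33, -1, 0, 11, 11, 20] -> [44, 33, 1, 0, -11, -11, -20] -> [44, 33, 1] -> [36, 25, -7] -> [25, -7]
  [-5, -17, 50] -> [-17, -5, 50] -> [17, 5, -50] -> [17, 5] -> [9, -3] -> [9, -3]
  [45, -23, 0, -34, -10, -27, -21] -> [-34, -27, -23, -21, -10, 0, 45] -> [34, 27, 23, 21, 10, 0, -45] -> [34, 27, 23, 21, 10] -> [26, 19, 15, 13, 2] -> [19, 15, 13]
  [-15, -24, 23, -48, 34, 35] -> [-48, -24, -15, 23, 34, 35] -> [48, 24, 15, -23, -34, -35] -> [48, 24, 15] -> [40, 16, 7] -> [7]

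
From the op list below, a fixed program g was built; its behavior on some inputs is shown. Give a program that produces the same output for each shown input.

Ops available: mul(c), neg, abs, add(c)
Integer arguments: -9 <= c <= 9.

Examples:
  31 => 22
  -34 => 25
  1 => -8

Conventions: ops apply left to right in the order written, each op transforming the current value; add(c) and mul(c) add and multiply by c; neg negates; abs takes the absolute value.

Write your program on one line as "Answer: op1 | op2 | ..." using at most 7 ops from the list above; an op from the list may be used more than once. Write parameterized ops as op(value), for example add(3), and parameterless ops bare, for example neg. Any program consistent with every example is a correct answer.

neg | abs | neg | add(7) | mul(-1) | add(-2)

Check, running the answer program on each example:
  31 -> -31 -> 31 -> -31 -> -24 -> 24 -> 22
  -34 -> 34 -> 34 -> -34 -> -27 -> 27 -> 25
  1 -> -1 -> 1 -> -1 -> 6 -> -6 -> -8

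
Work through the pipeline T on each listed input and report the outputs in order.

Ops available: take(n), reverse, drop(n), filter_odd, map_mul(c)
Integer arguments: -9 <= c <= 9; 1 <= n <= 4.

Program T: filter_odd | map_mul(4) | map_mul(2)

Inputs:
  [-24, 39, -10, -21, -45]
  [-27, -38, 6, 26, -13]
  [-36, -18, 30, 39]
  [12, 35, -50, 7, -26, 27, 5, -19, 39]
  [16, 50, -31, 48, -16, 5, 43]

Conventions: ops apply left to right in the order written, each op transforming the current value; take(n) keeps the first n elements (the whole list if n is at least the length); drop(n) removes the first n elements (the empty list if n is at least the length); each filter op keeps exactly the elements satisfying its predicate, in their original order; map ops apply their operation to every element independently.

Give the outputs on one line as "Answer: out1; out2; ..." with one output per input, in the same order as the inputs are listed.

[312, -168, -360]; [-216, -104]; [312]; [280, 56, 216, 40, -152, 312]; [-248, 40, 344]

Execution, op by op:
  [-24, 39, -10, -21, -45] -> [39, -21, -45] -> [156, -84, -180] -> [312, -168, -360]
  [-27, -38, 6, 26, -13] -> [-27, -13] -> [-108, -52] -> [-216, -104]
  [-36, -18, 30, 39] -> [39] -> [156] -> [312]
  [12, 35, -50, 7, -26, 27, 5, -19, 39] -> [35, 7, 27, 5, -19, 39] -> [140, 28, 108, 20, -76, 156] -> [280, 56, 216, 40, -152, 312]
  [16, 50, -31, 48, -16, 5, 43] -> [-31, 5, 43] -> [-124, 20, 172] -> [-248, 40, 344]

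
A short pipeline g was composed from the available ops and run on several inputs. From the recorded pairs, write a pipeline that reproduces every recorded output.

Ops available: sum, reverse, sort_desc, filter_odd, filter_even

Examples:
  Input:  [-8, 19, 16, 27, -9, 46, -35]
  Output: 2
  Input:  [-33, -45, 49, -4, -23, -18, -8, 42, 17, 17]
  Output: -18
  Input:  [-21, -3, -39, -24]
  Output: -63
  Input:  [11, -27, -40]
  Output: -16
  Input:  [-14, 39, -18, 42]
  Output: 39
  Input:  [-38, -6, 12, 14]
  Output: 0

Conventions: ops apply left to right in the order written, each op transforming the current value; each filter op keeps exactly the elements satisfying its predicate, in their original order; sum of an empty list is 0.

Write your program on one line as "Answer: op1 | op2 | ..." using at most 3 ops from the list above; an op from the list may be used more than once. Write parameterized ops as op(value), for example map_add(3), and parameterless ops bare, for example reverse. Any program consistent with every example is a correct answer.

filter_odd | sort_desc | sum

Check, running the answer program on each example:
  [-8, 19, 16, 27, -9, 46, -35] -> [19, 27, -9, -35] -> [27, 19, -9, -35] -> 2
  [-33, -45, 49, -4, -23, -18, -8, 42, 17, 17] -> [-33, -45, 49, -23, 17, 17] -> [49, 17, 17, -23, -33, -45] -> -18
  [-21, -3, -39, -24] -> [-21, -3, -39] -> [-3, -21, -39] -> -63
  [11, -27, -40] -> [11, -27] -> [11, -27] -> -16
  [-14, 39, -18, 42] -> [39] -> [39] -> 39
  [-38, -6, 12, 14] -> [] -> [] -> 0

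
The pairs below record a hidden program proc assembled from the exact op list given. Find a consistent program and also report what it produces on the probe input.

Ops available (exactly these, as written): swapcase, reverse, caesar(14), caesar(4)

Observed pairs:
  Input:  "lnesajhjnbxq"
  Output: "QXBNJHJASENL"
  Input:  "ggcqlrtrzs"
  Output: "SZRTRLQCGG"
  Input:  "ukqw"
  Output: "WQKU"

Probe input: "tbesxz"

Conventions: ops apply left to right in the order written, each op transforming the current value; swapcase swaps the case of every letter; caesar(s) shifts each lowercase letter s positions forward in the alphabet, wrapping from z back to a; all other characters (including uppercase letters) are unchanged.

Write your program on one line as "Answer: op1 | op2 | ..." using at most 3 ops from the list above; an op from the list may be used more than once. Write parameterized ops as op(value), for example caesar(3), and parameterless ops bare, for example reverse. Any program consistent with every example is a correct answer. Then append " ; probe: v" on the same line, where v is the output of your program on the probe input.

reverse | swapcase ; probe: "ZXSEBT"

Check, running the answer program on each example:
  "lnesajhjnbxq" -> "qxbnjhjasenl" -> "QXBNJHJASENL"
  "ggcqlrtrzs" -> "szrtrlqcgg" -> "SZRTRLQCGG"
  "ukqw" -> "wqku" -> "WQKU"
  probe: "tbesxz" -> "zxsebt" -> "ZXSEBT"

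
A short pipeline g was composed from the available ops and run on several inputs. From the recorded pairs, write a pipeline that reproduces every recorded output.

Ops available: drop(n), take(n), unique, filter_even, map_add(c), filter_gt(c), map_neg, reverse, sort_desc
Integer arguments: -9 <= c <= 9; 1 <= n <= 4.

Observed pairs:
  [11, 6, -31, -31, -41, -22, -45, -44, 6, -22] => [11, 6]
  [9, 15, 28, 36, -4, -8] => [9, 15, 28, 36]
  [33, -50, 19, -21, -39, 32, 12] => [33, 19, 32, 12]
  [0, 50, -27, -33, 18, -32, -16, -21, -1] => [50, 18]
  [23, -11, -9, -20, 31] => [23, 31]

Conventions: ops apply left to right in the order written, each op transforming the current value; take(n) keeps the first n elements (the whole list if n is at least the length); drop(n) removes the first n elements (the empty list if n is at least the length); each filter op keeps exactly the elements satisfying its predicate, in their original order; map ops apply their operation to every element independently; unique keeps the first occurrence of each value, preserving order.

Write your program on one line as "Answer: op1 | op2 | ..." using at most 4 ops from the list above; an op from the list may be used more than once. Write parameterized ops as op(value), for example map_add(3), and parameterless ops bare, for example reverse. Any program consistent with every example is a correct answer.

filter_gt(1) | reverse | unique | reverse

Check, running the answer program on each example:
  [11, 6, -31, -31, -41, -22, -45, -44, 6, -22] -> [11, 6, 6] -> [6, 6, 11] -> [6, 11] -> [11, 6]
  [9, 15, 28, 36, -4, -8] -> [9, 15, 28, 36] -> [36, 28, 15, 9] -> [36, 28, 15, 9] -> [9, 15, 28, 36]
  [33, -50, 19, -21, -39, 32, 12] -> [33, 19, 32, 12] -> [12, 32, 19, 33] -> [12, 32, 19, 33] -> [33, 19, 32, 12]
  [0, 50, -27, -33, 18, -32, -16, -21, -1] -> [50, 18] -> [18, 50] -> [18, 50] -> [50, 18]
  [23, -11, -9, -20, 31] -> [23, 31] -> [31, 23] -> [31, 23] -> [23, 31]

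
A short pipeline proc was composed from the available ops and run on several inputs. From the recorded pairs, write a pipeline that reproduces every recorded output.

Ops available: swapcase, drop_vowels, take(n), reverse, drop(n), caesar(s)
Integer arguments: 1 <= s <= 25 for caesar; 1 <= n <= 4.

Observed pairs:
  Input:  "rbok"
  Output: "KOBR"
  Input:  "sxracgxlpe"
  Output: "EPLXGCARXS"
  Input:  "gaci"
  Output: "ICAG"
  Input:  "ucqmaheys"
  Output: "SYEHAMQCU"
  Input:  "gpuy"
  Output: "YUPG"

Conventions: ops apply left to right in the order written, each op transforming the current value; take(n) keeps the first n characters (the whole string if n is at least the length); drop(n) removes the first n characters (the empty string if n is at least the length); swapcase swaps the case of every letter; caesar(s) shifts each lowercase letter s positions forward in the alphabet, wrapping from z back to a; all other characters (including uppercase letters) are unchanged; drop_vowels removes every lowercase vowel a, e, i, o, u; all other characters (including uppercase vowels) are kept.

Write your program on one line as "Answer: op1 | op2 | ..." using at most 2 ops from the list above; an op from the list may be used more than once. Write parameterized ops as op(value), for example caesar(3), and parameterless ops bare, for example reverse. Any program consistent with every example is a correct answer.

swapcase | reverse

Check, running the answer program on each example:
  "rbok" -> "RBOK" -> "KOBR"
  "sxracgxlpe" -> "SXRACGXLPE" -> "EPLXGCARXS"
  "gaci" -> "GACI" -> "ICAG"
  "ucqmaheys" -> "UCQMAHEYS" -> "SYEHAMQCU"
  "gpuy" -> "GPUY" -> "YUPG"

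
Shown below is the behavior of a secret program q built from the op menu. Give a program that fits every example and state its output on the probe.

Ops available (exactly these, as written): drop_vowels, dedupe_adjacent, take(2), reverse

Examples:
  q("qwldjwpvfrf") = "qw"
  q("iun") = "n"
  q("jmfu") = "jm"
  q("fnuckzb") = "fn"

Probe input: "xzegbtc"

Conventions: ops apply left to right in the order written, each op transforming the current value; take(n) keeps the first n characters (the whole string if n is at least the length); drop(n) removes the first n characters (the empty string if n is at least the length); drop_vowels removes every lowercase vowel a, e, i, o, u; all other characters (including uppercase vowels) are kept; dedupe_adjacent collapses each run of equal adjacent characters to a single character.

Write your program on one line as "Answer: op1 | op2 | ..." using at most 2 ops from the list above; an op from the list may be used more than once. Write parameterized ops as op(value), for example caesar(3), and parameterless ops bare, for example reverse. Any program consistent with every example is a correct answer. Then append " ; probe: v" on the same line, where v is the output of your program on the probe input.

drop_vowels | take(2) ; probe: "xz"

Check, running the answer program on each example:
  "qwldjwpvfrf" -> "qwldjwpvfrf" -> "qw"
  "iun" -> "n" -> "n"
  "jmfu" -> "jmf" -> "jm"
  "fnuckzb" -> "fnckzb" -> "fn"
  probe: "xzegbtc" -> "xzgbtc" -> "xz"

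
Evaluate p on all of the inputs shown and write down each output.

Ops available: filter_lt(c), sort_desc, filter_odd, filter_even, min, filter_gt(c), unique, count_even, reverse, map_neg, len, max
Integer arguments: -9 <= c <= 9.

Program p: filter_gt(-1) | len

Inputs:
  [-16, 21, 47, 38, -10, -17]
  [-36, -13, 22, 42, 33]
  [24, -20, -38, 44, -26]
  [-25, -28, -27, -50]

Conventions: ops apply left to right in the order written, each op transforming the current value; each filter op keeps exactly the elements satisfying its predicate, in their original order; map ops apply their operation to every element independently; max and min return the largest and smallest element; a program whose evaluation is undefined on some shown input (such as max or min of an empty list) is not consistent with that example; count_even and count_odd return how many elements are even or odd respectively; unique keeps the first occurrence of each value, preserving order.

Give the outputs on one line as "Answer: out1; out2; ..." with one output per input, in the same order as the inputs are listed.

Execution, op by op:
  [-16, 21, 47, 38, -10, -17] -> [21, 47, 38] -> 3
  [-36, -13, 22, 42, 33] -> [22, 42, 33] -> 3
  [24, -20, -38, 44, -26] -> [24, 44] -> 2
  [-25, -28, -27, -50] -> [] -> 0

3; 3; 2; 0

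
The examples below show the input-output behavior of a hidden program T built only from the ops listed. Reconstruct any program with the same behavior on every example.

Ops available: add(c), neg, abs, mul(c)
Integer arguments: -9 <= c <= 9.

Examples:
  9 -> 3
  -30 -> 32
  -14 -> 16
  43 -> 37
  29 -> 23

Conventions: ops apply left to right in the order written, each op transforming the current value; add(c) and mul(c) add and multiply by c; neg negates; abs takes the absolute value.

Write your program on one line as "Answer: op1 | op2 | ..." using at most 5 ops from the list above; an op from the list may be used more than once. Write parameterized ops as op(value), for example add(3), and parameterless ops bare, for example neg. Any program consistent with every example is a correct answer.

neg | add(4) | abs | add(2) | add(-4)

Check, running the answer program on each example:
  9 -> -9 -> -5 -> 5 -> 7 -> 3
  -30 -> 30 -> 34 -> 34 -> 36 -> 32
  -14 -> 14 -> 18 -> 18 -> 20 -> 16
  43 -> -43 -> -39 -> 39 -> 41 -> 37
  29 -> -29 -> -25 -> 25 -> 27 -> 23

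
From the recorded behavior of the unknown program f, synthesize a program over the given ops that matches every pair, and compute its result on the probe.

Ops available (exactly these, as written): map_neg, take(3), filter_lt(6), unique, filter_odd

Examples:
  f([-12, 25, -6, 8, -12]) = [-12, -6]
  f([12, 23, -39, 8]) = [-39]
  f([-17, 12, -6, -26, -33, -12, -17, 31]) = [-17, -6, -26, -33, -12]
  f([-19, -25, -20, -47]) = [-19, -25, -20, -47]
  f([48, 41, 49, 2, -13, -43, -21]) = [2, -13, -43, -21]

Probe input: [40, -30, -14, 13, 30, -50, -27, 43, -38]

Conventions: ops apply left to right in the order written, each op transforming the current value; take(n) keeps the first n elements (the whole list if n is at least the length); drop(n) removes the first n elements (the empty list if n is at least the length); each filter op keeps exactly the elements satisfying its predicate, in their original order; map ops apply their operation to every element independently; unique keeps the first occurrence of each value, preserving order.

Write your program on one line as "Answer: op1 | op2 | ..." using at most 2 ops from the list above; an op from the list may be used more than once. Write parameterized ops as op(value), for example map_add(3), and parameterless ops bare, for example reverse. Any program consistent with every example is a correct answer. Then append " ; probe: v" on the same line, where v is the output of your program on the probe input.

filter_lt(6) | unique ; probe: [-30, -14, -50, -27, -38]

Check, running the answer program on each example:
  [-12, 25, -6, 8, -12] -> [-12, -6, -12] -> [-12, -6]
  [12, 23, -39, 8] -> [-39] -> [-39]
  [-17, 12, -6, -26, -33, -12, -17, 31] -> [-17, -6, -26, -33, -12, -17] -> [-17, -6, -26, -33, -12]
  [-19, -25, -20, -47] -> [-19, -25, -20, -47] -> [-19, -25, -20, -47]
  [48, 41, 49, 2, -13, -43, -21] -> [2, -13, -43, -21] -> [2, -13, -43, -21]
  probe: [40, -30, -14, 13, 30, -50, -27, 43, -38] -> [-30, -14, -50, -27, -38] -> [-30, -14, -50, -27, -38]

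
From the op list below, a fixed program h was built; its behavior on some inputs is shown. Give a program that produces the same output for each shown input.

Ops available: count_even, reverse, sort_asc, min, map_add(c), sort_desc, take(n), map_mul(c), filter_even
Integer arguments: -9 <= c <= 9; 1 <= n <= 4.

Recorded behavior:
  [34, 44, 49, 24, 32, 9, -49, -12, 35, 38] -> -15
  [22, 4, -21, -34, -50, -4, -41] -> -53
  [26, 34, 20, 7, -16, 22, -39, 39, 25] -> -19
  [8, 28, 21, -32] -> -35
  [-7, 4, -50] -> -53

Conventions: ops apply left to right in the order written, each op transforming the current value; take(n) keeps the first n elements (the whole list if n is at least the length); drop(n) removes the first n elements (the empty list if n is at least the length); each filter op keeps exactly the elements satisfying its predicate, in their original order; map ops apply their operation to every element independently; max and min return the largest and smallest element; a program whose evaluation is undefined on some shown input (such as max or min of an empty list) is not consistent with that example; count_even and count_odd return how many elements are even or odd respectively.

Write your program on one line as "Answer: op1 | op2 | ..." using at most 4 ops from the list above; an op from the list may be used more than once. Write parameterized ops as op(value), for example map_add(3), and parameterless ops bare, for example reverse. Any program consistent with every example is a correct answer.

filter_even | reverse | map_add(-3) | min

Check, running the answer program on each example:
  [34, 44, 49, 24, 32, 9, -49, -12, 35, 38] -> [34, 44, 24, 32, -12, 38] -> [38, -12, 32, 24, 44, 34] -> [35, -15, 29, 21, 41, 31] -> -15
  [22, 4, -21, -34, -50, -4, -41] -> [22, 4, -34, -50, -4] -> [-4, -50, -34, 4, 22] -> [-7, -53, -37, 1, 19] -> -53
  [26, 34, 20, 7, -16, 22, -39, 39, 25] -> [26, 34, 20, -16, 22] -> [22, -16, 20, 34, 26] -> [19, -19, 17, 31, 23] -> -19
  [8, 28, 21, -32] -> [8, 28, -32] -> [-32, 28, 8] -> [-35, 25, 5] -> -35
  [-7, 4, -50] -> [4, -50] -> [-50, 4] -> [-53, 1] -> -53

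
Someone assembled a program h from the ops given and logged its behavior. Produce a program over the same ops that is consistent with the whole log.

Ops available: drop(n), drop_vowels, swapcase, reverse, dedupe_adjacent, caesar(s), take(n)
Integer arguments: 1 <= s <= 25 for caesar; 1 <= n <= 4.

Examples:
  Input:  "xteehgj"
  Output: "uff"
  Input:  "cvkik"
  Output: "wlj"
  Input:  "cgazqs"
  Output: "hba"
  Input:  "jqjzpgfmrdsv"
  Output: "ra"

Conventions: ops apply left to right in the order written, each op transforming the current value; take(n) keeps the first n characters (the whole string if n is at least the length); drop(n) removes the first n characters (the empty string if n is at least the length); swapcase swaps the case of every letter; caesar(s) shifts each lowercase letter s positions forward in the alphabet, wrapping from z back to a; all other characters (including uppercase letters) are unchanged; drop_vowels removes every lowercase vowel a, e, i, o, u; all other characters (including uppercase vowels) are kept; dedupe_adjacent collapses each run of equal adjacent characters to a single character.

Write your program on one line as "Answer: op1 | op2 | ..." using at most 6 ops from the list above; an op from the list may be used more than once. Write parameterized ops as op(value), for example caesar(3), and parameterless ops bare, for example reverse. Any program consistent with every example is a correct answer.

drop(1) | caesar(21) | take(3) | caesar(22) | drop_vowels | caesar(10)

Check, running the answer program on each example:
  "xteehgj" -> "teehgj" -> "ozzcbe" -> "ozz" -> "kvv" -> "kvv" -> "uff"
  "cvkik" -> "vkik" -> "qfdf" -> "qfd" -> "mbz" -> "mbz" -> "wlj"
  "cgazqs" -> "gazqs" -> "bvuln" -> "bvu" -> "xrq" -> "xrq" -> "hba"
  "jqjzpgfmrdsv" -> "qjzpgfmrdsv" -> "leukbahmynq" -> "leu" -> "haq" -> "hq" -> "ra"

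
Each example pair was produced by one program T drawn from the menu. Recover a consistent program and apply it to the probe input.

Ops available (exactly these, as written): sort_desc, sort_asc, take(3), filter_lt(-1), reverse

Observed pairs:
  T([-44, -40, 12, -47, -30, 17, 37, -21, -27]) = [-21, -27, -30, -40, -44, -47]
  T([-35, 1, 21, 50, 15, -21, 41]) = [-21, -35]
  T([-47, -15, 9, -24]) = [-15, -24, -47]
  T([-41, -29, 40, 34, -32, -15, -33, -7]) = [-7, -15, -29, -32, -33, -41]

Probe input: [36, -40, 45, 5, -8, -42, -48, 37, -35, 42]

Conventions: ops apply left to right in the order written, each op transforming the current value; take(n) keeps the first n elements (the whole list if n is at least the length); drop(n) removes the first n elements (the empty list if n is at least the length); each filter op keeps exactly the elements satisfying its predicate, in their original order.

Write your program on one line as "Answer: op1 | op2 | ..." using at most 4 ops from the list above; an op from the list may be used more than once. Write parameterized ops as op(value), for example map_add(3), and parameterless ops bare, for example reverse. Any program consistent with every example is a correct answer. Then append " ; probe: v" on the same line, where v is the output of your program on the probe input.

sort_asc | filter_lt(-1) | reverse ; probe: [-8, -35, -40, -42, -48]

Check, running the answer program on each example:
  [-44, -40, 12, -47, -30, 17, 37, -21, -27] -> [-47, -44, -40, -30, -27, -21, 12, 17, 37] -> [-47, -44, -40, -30, -27, -21] -> [-21, -27, -30, -40, -44, -47]
  [-35, 1, 21, 50, 15, -21, 41] -> [-35, -21, 1, 15, 21, 41, 50] -> [-35, -21] -> [-21, -35]
  [-47, -15, 9, -24] -> [-47, -24, -15, 9] -> [-47, -24, -15] -> [-15, -24, -47]
  [-41, -29, 40, 34, -32, -15, -33, -7] -> [-41, -33, -32, -29, -15, -7, 34, 40] -> [-41, -33, -32, -29, -15, -7] -> [-7, -15, -29, -32, -33, -41]
  probe: [36, -40, 45, 5, -8, -42, -48, 37, -35, 42] -> [-48, -42, -40, -35, -8, 5, 36, 37, 42, 45] -> [-48, -42, -40, -35, -8] -> [-8, -35, -40, -42, -48]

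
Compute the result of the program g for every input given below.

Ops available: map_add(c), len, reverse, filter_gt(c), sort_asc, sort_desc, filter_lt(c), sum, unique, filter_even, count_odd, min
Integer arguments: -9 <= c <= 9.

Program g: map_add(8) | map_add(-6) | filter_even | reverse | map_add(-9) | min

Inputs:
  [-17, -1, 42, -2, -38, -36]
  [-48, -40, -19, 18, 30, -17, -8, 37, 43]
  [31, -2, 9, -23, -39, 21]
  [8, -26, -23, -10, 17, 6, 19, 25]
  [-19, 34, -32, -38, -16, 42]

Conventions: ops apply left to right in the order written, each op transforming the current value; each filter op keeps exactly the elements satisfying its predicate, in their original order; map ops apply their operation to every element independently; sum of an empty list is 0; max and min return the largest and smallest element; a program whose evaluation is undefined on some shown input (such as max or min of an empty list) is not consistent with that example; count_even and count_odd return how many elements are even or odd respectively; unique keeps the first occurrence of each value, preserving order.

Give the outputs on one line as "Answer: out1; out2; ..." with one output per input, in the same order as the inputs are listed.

Execution, op by op:
  [-17, -1, 42, -2, -38, -36] -> [-9, 7, 50, 6, -30, -28] -> [-15, 1, 44, 0, -36, -34] -> [44, 0, -36, -34] -> [-34, -36, 0, 44] -> [-43, -45, -9, 35] -> -45
  [-48, -40, -19, 18, 30, -17, -8, 37, 43] -> [-40, -32, -11, 26, 38, -9, 0, 45, 51] -> [-46, -38, -17, 20, 32, -15, -6, 39, 45] -> [-46, -38, 20, 32, -6] -> [-6, 32, 20, -38, -46] -> [-15, 23, 11, -47, -55] -> -55
  [31, -2, 9, -23, -39, 21] -> [39, 6, 17, -15, -31, 29] -> [33, 0, 11, -21, -37, 23] -> [0] -> [0] -> [-9] -> -9
  [8, -26, -23, -10, 17, 6, 19, 25] -> [16, -18, -15, -2, 25, 14, 27, 33] -> [10, -24, -21, -8, 19, 8, 21, 27] -> [10, -24, -8, 8] -> [8, -8, -24, 10] -> [-1, -17, -33, 1] -> -33
  [-19, 34, -32, -38, -16, 42] -> [-11, 42, -24, -30, -8, 50] -> [-17, 36, -30, -36, -14, 44] -> [36, -30, -36, -14, 44] -> [44, -14, -36, -30, 36] -> [35, -23, -45, -39, 27] -> -45

-45; -55; -9; -33; -45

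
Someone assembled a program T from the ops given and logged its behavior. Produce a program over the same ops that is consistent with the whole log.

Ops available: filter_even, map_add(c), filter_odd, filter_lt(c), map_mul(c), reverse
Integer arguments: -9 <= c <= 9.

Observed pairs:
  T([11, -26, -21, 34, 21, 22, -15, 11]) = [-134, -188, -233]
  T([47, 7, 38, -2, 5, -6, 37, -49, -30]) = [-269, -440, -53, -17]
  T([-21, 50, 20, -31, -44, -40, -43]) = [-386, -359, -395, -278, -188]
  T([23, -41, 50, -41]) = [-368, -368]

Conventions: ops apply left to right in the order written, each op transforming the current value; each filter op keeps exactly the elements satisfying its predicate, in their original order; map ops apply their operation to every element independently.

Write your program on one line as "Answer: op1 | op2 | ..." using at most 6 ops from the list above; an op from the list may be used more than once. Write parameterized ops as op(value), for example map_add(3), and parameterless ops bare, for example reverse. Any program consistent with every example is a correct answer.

map_mul(9) | map_add(6) | reverse | map_add(-8) | filter_lt(0) | map_add(3)

Check, running the answer program on each example:
  [11, -26, -21, 34, 21, 22, -15, 11] -> [99, -234, -189, 306, 189, 198, -135, 99] -> [105, -228, -183, 312, 195, 204, -129, 105] -> [105, -129, 204, 195, 312, -183, -228, 105] -> [97, -137, 196, 187, 304, -191, -236, 97] -> [-137, -191, -236] -> [-134, -188, -233]
  [47, 7, 38, -2, 5, -6, 37, -49, -30] -> [423, 63, 342, -18, 45, -54, 333, -441, -270] -> [429, 69, 348, -12, 51, -48, 339, -435, -264] -> [-264, -435, 339, -48, 51, -12, 348, 69, 429] -> [-272, -443, 331, -56, 43, -20, 340, 61, 421] -> [-272, -443, -56, -20] -> [-269, -440, -53, -17]
  [-21, 50, 20, -31, -44, -40, -43] -> [-189, 450, 180, -279, -396, -360, -387] -> [-183, 456, 186, -273, -390, -354, -381] -> [-381, -354, -390, -273, 186, 456, -183] -> [-389, -362, -398, -281, 178, 448, -191] -> [-389, -362, -398, -281, -191] -> [-386, -359, -395, -278, -188]
  [23, -41, 50, -41] -> [207, -369, 450, -369] -> [213, -363, 456, -363] -> [-363, 456, -363, 213] -> [-371, 448, -371, 205] -> [-371, -371] -> [-368, -368]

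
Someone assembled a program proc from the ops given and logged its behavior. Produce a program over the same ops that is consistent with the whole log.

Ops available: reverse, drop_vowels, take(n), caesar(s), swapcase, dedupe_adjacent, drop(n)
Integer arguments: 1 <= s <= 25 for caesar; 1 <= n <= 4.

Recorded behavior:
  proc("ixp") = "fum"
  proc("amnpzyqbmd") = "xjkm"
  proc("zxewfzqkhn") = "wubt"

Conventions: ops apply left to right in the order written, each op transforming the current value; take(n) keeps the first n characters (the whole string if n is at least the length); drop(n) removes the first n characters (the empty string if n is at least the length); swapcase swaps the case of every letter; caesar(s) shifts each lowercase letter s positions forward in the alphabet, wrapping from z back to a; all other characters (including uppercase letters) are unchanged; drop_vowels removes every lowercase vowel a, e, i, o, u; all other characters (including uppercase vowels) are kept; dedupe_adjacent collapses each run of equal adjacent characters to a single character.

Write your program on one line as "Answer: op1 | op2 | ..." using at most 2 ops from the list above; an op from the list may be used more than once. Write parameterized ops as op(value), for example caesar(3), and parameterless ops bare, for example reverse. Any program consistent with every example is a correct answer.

caesar(23) | take(4)

Check, running the answer program on each example:
  "ixp" -> "fum" -> "fum"
  "amnpzyqbmd" -> "xjkmwvnyja" -> "xjkm"
  "zxewfzqkhn" -> "wubtcwnhek" -> "wubt"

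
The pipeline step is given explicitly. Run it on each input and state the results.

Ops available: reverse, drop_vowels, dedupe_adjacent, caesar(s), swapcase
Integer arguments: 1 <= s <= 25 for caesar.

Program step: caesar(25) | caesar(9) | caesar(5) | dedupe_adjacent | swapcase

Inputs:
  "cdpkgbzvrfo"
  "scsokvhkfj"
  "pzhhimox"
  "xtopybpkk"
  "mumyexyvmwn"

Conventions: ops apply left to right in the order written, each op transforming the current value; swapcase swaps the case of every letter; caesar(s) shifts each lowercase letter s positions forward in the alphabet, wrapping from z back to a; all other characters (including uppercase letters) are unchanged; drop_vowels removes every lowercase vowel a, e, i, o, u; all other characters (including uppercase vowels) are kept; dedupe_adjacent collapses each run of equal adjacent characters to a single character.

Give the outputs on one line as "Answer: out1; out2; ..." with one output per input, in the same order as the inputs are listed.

Execution, op by op:
  "cdpkgbzvrfo" -> "bcojfayuqen" -> "klxsojhdznw" -> "pqcxtomiesb" -> "pqcxtomiesb" -> "PQCXTOMIESB"
  "scsokvhkfj" -> "rbrnjugjei" -> "akawsdpsnr" -> "fpfbxiuxsw" -> "fpfbxiuxsw" -> "FPFBXIUXSW"
  "pzhhimox" -> "oygghlnw" -> "xhppquwf" -> "cmuuvzbk" -> "cmuvzbk" -> "CMUVZBK"
  "xtopybpkk" -> "wsnoxaojj" -> "fbwxgjxss" -> "kgbclocxx" -> "kgbclocx" -> "KGBCLOCX"
  "mumyexyvmwn" -> "ltlxdwxulvm" -> "ucugmfgduev" -> "zhzlrklizja" -> "zhzlrklizja" -> "ZHZLRKLIZJA"

"PQCXTOMIESB"; "FPFBXIUXSW"; "CMUVZBK"; "KGBCLOCX"; "ZHZLRKLIZJA"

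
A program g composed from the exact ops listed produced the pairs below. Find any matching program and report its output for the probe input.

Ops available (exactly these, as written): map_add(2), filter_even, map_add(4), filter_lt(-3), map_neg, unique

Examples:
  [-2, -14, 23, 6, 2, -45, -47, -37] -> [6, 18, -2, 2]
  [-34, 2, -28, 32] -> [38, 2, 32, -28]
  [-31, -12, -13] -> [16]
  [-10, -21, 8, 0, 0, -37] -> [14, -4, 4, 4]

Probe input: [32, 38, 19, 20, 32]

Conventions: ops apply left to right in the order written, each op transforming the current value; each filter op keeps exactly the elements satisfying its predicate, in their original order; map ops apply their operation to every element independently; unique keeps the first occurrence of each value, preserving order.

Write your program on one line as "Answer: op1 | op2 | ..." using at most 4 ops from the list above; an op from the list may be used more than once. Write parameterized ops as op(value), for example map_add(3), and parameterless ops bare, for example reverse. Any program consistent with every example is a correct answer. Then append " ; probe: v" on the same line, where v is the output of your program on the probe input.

filter_even | map_neg | map_add(4) ; probe: [-28, -34, -16, -28]

Check, running the answer program on each example:
  [-2, -14, 23, 6, 2, -45, -47, -37] -> [-2, -14, 6, 2] -> [2, 14, -6, -2] -> [6, 18, -2, 2]
  [-34, 2, -28, 32] -> [-34, 2, -28, 32] -> [34, -2, 28, -32] -> [38, 2, 32, -28]
  [-31, -12, -13] -> [-12] -> [12] -> [16]
  [-10, -21, 8, 0, 0, -37] -> [-10, 8, 0, 0] -> [10, -8, 0, 0] -> [14, -4, 4, 4]
  probe: [32, 38, 19, 20, 32] -> [32, 38, 20, 32] -> [-32, -38, -20, -32] -> [-28, -34, -16, -28]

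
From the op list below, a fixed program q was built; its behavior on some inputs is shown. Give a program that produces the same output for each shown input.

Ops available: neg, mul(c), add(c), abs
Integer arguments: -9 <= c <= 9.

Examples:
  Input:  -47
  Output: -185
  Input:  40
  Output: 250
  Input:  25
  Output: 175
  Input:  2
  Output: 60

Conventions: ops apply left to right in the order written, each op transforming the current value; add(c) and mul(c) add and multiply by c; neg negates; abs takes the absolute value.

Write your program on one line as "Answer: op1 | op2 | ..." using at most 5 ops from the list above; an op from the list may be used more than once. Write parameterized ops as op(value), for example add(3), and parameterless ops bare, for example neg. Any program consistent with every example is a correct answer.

add(8) | neg | add(-5) | add(3) | mul(-5)

Check, running the answer program on each example:
  -47 -> -39 -> 39 -> 34 -> 37 -> -185
  40 -> 48 -> -48 -> -53 -> -50 -> 250
  25 -> 33 -> -33 -> -38 -> -35 -> 175
  2 -> 10 -> -10 -> -15 -> -12 -> 60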